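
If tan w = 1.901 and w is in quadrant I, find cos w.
cos w = 0.4656 (using tan²w + 1 = sec²w)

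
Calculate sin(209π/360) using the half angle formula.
sin(209π/360) = √((1 - cos 209π/180)/2) = 0.9681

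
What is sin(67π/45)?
sin(67π/45) = -0.9994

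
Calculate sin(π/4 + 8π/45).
sin(π/4 + 8π/45) = sin π/4 cos 8π/45 + cos π/4 sin 8π/45 = 0.9744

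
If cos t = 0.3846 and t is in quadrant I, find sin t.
sin t = 0.9231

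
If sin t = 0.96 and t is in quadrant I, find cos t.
cos t = 0.28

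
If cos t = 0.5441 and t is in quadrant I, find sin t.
sin t = 0.839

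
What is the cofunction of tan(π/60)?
tan(π/60) = cot(π/2 - π/60) = cot(29π/60)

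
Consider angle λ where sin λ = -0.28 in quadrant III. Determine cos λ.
cos λ = ±√(1 - sin²λ) = -0.96 (negative in QIII)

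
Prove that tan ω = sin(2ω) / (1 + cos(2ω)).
RHS = 2 sin ω cos ω / (2cos²ω) = sin ω/cos ω = tan ω = LHS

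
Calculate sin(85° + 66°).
sin(85° + 66°) = sin 85° cos 66° + cos 85° sin 66° = 0.4848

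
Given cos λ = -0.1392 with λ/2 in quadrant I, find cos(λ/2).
cos(λ/2) = ±√((1 + cos λ)/2); positive since λ/2 ∈ QI, so cos(λ/2) = 0.656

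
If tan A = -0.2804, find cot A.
cot A = 1/tan A = -3.566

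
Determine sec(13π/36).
sec(13π/36) = 2.366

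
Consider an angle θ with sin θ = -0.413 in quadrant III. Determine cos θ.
cos θ = ±√(1 - sin²θ) = -0.9107 (negative in QIII)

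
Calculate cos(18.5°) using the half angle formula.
cos(18.5°) = √((1 + cos 37°)/2) = 0.9483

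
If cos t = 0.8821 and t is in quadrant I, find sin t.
sin t = 0.4711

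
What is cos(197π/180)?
cos(197π/180) = -0.9563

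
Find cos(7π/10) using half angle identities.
cos(7π/10) = -√((1 + cos 7π/5)/2) = -0.5878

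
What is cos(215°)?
cos(215°) = -0.8192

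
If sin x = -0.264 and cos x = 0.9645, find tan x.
tan x = sin x / cos x = -0.2737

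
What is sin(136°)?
sin(136°) = 0.6947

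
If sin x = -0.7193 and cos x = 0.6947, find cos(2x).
cos(2x) = cos²x - sin²x = -0.03478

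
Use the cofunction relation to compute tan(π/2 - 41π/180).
tan(π/2 - 41π/180) = cot(41π/180) = 1.15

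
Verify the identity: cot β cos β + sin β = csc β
LHS = cos²β/sin β + sin β = (cos²β + sin²β)/sin β = 1/sin β = csc β = RHS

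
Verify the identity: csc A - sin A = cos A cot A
LHS = 1/sin A - sin A = (1 - sin²A)/sin A = cos²A/sin A = cos A · (cos A/sin A) = cos A cot A = RHS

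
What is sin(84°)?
sin(84°) = 0.9945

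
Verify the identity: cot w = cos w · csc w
RHS = cos w · (1/sin w) = cos w/sin w = cot w = LHS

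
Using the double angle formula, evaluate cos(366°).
cos(366°) = cos²183° - sin²183° = 0.9945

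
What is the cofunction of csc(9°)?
csc(9°) = sec(90° - 9°) = sec(81°)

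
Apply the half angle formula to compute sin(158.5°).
sin(158.5°) = √((1 - cos 317°)/2) = 0.3665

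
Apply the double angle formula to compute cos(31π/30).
cos(31π/30) = cos²31π/60 - sin²31π/60 = -0.9945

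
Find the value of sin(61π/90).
sin(61π/90) = 0.848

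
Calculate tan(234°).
tan(234°) = 1.376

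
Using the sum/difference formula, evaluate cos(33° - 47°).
cos(33° - 47°) = cos 33° cos 47° + sin 33° sin 47° = 0.9703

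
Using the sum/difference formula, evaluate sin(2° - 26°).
sin(2° - 26°) = sin 2° cos 26° - cos 2° sin 26° = -0.4067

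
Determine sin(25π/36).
sin(25π/36) = 0.8192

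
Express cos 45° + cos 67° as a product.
cos 45° + cos 67° = 2 cos(56°) cos(-11°)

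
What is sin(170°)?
sin(170°) = 0.1736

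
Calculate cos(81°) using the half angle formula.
cos(81°) = √((1 + cos 162°)/2) = 0.1564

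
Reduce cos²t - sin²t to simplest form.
cos²t - sin²t = cos(2t) (using Double angle)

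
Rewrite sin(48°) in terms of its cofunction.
sin(48°) = cos(90° - 48°) = cos(42°)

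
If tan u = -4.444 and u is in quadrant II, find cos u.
cos u = -0.2195 (using tan²u + 1 = sec²u)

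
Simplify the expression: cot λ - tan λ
cot λ - tan λ = 2 cot(2λ) (using Double angle)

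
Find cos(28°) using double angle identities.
cos(28°) = cos²14° - sin²14° = 0.8829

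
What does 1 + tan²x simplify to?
1 + tan²x = sec²x (using Pythagorean identity)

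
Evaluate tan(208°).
tan(208°) = 0.5317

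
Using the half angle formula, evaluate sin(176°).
sin(176°) = √((1 - cos 352°)/2) = 0.06976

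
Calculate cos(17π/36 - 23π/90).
cos(17π/36 - 23π/90) = cos 17π/36 cos 23π/90 + sin 17π/36 sin 23π/90 = 0.7771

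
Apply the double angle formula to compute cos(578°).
cos(578°) = cos²289° - sin²289° = -0.788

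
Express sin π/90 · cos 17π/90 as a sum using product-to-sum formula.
sin π/90 cos 17π/90 = (1/2)[sin(π/90+17π/90) + sin(π/90-17π/90)]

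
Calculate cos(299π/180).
cos(299π/180) = 0.4848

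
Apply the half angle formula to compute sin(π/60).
sin(π/60) = √((1 - cos π/30)/2) = 0.05234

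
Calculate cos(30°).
cos(30°) = √3/2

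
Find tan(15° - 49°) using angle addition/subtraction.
tan(15° - 49°) = (tan 15° - tan 49°)/(1 + tan 15° tan 49°) = -0.6745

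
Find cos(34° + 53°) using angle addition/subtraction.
cos(34° + 53°) = cos 34° cos 53° - sin 34° sin 53° = 0.05234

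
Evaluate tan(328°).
tan(328°) = -0.6249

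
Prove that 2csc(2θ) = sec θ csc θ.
LHS = 2/sin(2θ) = 2/(2 sin θ cos θ) = 1/(sin θ cos θ) = (1/cos θ)(1/sin θ) = sec θ csc θ = RHS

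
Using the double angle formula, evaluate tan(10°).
tan(10°) = 2 tan 5° / (1 - tan²5°) = 0.1763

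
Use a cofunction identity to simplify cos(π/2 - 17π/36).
cos(π/2 - 17π/36) = sin(17π/36)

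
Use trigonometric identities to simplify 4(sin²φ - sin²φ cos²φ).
4(sin²φ - sin²φ cos²φ) = 4(sin⁴φ) (using Factoring)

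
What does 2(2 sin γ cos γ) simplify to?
2(2 sin γ cos γ) = 2(sin(2γ)) (using Double angle)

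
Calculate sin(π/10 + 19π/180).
sin(π/10 + 19π/180) = sin π/10 cos 19π/180 + cos π/10 sin 19π/180 = 0.6018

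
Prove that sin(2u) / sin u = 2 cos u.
LHS = 2 sin u cos u / sin u = 2 cos u = RHS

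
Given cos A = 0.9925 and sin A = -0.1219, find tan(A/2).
tan(A/2) = sin A / (1 + cos A) = -0.06118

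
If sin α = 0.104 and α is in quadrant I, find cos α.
cos α = 0.9946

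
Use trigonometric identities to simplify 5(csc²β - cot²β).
5(csc²β - cot²β) = 5 (using Pythagorean identity)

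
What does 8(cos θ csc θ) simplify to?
8(cos θ csc θ) = 8(cot θ) (using Reciprocal + quotient)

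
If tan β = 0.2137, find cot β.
cot β = 1/tan β = 4.679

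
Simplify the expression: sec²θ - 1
sec²θ - 1 = tan²θ (using Pythagorean identity)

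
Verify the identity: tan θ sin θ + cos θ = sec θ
LHS = sin²θ/cos θ + cos θ = (sin²θ + cos²θ)/cos θ = 1/cos θ = sec θ = RHS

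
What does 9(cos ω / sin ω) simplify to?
9(cos ω / sin ω) = 9(cot ω) (using Quotient identity)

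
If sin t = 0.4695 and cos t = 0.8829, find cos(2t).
cos(2t) = cos²t - sin²t = 0.5591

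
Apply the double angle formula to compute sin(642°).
sin(642°) = 2 sin 321° cos 321° = -0.9781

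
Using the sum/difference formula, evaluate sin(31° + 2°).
sin(31° + 2°) = sin 31° cos 2° + cos 31° sin 2° = 0.5446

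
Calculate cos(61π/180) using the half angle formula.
cos(61π/180) = √((1 + cos 61π/90)/2) = 0.4848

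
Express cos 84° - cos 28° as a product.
cos 84° - cos 28° = -2 sin(56°) sin(28°)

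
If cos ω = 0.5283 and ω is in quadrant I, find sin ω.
sin ω = 0.8491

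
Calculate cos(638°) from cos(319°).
cos(638°) = cos²319° - sin²319° = 0.1392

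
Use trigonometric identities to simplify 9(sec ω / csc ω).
9(sec ω / csc ω) = 9(tan ω) (using Reciprocal identities)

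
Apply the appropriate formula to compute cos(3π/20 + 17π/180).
cos(3π/20 + 17π/180) = cos 3π/20 cos 17π/180 - sin 3π/20 sin 17π/180 = 0.7193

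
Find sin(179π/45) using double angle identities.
sin(179π/45) = 2 sin 179π/90 cos 179π/90 = -0.06976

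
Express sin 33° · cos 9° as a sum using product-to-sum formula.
sin 33° cos 9° = (1/2)[sin(33°+9°) + sin(33°-9°)]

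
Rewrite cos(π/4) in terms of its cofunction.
cos(π/4) = sin(π/2 - π/4) = sin(π/4)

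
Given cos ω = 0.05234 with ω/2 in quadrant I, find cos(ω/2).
cos(ω/2) = ±√((1 + cos ω)/2); positive since ω/2 ∈ QI, so cos(ω/2) = 0.7254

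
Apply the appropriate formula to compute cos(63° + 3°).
cos(63° + 3°) = cos 63° cos 3° - sin 63° sin 3° = 0.4067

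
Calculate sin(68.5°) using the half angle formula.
sin(68.5°) = √((1 - cos 137°)/2) = 0.9304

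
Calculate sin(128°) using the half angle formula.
sin(128°) = √((1 - cos 256°)/2) = 0.788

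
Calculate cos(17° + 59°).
cos(17° + 59°) = cos 17° cos 59° - sin 17° sin 59° = 0.2419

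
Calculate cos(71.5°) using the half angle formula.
cos(71.5°) = √((1 + cos 143°)/2) = 0.3173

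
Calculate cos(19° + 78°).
cos(19° + 78°) = cos 19° cos 78° - sin 19° sin 78° = -0.1219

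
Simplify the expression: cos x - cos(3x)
cos x - cos(3x) = 2 sin(2x) sin x (using Sum-to-product)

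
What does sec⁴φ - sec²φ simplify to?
sec⁴φ - sec²φ = tan⁴φ + tan²φ (using Pythagorean)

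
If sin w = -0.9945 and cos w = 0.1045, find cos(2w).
cos(2w) = cos²w - sin²w = -0.9781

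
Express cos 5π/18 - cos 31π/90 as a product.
cos 5π/18 - cos 31π/90 = -2 sin(14π/45) sin(-π/30)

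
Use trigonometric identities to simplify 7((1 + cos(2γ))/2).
7((1 + cos(2γ))/2) = 7(cos²γ) (using Power reduction)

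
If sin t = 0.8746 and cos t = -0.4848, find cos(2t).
cos(2t) = cos²t - sin²t = -0.5299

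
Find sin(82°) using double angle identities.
sin(82°) = 2 sin 41° cos 41° = 0.9903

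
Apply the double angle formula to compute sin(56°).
sin(56°) = 2 sin 28° cos 28° = 0.829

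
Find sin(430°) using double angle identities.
sin(430°) = 2 sin 215° cos 215° = 0.9397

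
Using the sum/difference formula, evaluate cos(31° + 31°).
cos(31° + 31°) = cos 31° cos 31° - sin 31° sin 31° = 0.4695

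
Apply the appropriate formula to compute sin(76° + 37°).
sin(76° + 37°) = sin 76° cos 37° + cos 76° sin 37° = 0.9205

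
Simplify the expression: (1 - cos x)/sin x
(1 - cos x)/sin x = tan(x/2) (using Half angle)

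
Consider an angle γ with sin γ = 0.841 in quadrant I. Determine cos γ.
cos γ = √(1 - sin²γ) = 0.541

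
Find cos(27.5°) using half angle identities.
cos(27.5°) = √((1 + cos 55°)/2) = 0.887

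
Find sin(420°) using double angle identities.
sin(420°) = 2 sin 210° cos 210° = √3/2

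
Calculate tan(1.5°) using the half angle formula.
tan(1.5°) = sin 3° / (1 + cos 3°) = 0.02619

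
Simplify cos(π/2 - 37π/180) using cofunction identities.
cos(π/2 - 37π/180) = sin(37π/180)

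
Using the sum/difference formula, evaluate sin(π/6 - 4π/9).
sin(π/6 - 4π/9) = sin π/6 cos 4π/9 - cos π/6 sin 4π/9 = -0.766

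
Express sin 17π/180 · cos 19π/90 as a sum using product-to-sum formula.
sin 17π/180 cos 19π/90 = (1/2)[sin(17π/180+19π/90) + sin(17π/180-19π/90)]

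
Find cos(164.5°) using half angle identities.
cos(164.5°) = -√((1 + cos 329°)/2) = -0.9636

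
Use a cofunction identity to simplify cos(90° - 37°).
cos(90° - 37°) = sin(37°)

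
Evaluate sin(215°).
sin(215°) = -0.5736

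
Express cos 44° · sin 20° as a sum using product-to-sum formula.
cos 44° sin 20° = (1/2)[sin(44°+20°) - sin(44°-20°)]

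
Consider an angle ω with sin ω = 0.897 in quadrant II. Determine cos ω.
cos ω = ±√(1 - sin²ω) = -0.442 (negative in QII)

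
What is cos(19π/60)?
cos(19π/60) = 0.5446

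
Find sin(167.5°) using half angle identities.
sin(167.5°) = √((1 - cos 335°)/2) = 0.2164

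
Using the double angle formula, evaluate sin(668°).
sin(668°) = 2 sin 334° cos 334° = -0.788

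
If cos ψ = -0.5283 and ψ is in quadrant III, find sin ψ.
sin ψ = -0.8491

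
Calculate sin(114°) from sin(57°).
sin(114°) = 2 sin 57° cos 57° = 0.9135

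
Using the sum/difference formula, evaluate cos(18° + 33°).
cos(18° + 33°) = cos 18° cos 33° - sin 18° sin 33° = 0.6293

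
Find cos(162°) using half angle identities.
cos(162°) = -√((1 + cos 324°)/2) = -0.9511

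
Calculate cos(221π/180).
cos(221π/180) = -0.7547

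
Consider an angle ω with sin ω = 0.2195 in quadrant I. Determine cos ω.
cos ω = √(1 - sin²ω) = 0.9756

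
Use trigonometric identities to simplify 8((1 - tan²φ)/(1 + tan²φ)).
8((1 - tan²φ)/(1 + tan²φ)) = 8(cos(2φ)) (using Double angle)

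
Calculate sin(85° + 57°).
sin(85° + 57°) = sin 85° cos 57° + cos 85° sin 57° = 0.6157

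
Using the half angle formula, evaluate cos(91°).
cos(91°) = -√((1 + cos 182°)/2) = -0.01745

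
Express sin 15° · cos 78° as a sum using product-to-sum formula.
sin 15° cos 78° = (1/2)[sin(15°+78°) + sin(15°-78°)]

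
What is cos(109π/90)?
cos(109π/90) = -0.788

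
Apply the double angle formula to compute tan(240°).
tan(240°) = 2 tan 120° / (1 - tan²120°) = √3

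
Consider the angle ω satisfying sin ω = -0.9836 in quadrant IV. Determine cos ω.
cos ω = √(1 - sin²ω) = 0.1804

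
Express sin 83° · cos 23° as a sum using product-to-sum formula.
sin 83° cos 23° = (1/2)[sin(83°+23°) + sin(83°-23°)]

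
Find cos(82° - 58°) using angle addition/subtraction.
cos(82° - 58°) = cos 82° cos 58° + sin 82° sin 58° = 0.9135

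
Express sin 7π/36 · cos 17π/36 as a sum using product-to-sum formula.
sin 7π/36 cos 17π/36 = (1/2)[sin(7π/36+17π/36) + sin(7π/36-17π/36)]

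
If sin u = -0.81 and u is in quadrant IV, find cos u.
cos u = 0.5864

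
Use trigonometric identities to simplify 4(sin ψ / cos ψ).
4(sin ψ / cos ψ) = 4(tan ψ) (using Quotient identity)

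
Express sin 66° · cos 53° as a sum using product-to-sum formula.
sin 66° cos 53° = (1/2)[sin(66°+53°) + sin(66°-53°)]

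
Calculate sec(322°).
sec(322°) = 1.269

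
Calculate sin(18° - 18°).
sin(18° - 18°) = sin 18° cos 18° - cos 18° sin 18° = 0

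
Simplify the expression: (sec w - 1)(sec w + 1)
(sec w - 1)(sec w + 1) = tan²w (using Diff. of squares)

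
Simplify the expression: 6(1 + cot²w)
6(1 + cot²w) = 6(csc²w) (using Pythagorean identity)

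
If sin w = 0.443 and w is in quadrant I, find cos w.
cos w = 0.8965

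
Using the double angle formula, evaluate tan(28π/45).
tan(28π/45) = 2 tan 14π/45 / (1 - tan²14π/45) = -2.475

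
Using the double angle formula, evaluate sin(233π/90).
sin(233π/90) = 2 sin 233π/180 cos 233π/180 = 0.9613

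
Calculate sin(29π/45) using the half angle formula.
sin(29π/45) = √((1 - cos 58π/45)/2) = 0.8988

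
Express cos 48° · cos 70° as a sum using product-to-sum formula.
cos 48° cos 70° = (1/2)[cos(48°-70°) + cos(48°+70°)]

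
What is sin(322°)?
sin(322°) = -0.6157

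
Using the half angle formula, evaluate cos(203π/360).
cos(203π/360) = -√((1 + cos 203π/180)/2) = -0.1994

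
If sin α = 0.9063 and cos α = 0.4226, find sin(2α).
sin(2α) = 2 sin α cos α = 0.766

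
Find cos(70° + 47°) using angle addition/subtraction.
cos(70° + 47°) = cos 70° cos 47° - sin 70° sin 47° = -0.454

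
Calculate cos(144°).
cos(144°) = -0.809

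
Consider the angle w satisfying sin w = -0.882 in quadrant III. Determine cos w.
cos w = ±√(1 - sin²w) = -0.4712 (negative in QIII)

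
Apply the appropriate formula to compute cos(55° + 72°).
cos(55° + 72°) = cos 55° cos 72° - sin 55° sin 72° = -0.6018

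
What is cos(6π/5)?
cos(6π/5) = -0.809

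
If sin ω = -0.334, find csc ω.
csc ω = 1/sin ω = -2.994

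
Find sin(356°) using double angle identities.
sin(356°) = 2 sin 178° cos 178° = -0.06976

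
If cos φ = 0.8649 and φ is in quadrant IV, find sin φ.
sin φ = -0.5019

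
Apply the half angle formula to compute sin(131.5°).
sin(131.5°) = √((1 - cos 263°)/2) = 0.749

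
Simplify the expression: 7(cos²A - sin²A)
7(cos²A - sin²A) = 7(cos(2A)) (using Double angle)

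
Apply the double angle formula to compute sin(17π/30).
sin(17π/30) = 2 sin 17π/60 cos 17π/60 = 0.9781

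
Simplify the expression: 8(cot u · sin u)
8(cot u · sin u) = 8(cos u) (using Quotient identity)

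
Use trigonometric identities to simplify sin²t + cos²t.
sin²t + cos²t = 1 (using Pythagorean identity)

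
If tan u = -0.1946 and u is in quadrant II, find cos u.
cos u = -0.9816 (using tan²u + 1 = sec²u)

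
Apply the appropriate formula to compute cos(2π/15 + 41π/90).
cos(2π/15 + 41π/90) = cos 2π/15 cos 41π/90 - sin 2π/15 sin 41π/90 = -0.2756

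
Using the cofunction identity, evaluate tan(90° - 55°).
tan(90° - 55°) = cot(55°) = 0.7002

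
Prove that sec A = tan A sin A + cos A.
RHS = sin²A/cos A + cos A = (sin²A + cos²A)/cos A = 1/cos A = sec A = LHS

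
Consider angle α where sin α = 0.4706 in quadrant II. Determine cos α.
cos α = ±√(1 - sin²α) = -0.8823 (negative in QII)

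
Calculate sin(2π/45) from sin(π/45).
sin(2π/45) = 2 sin π/45 cos π/45 = 0.1392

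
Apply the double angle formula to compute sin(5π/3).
sin(5π/3) = 2 sin 5π/6 cos 5π/6 = -√3/2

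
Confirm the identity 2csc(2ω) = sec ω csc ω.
LHS = 2/sin(2ω) = 2/(2 sin ω cos ω) = 1/(sin ω cos ω) = (1/cos ω)(1/sin ω) = sec ω csc ω = RHS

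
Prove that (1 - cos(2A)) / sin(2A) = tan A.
LHS = 2sin²A / (2 sin A cos A) = sin A/cos A = tan A = RHS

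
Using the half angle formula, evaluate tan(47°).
tan(47°) = sin 94° / (1 + cos 94°) = 1.072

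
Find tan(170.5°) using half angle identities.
tan(170.5°) = sin 341° / (1 + cos 341°) = -0.1673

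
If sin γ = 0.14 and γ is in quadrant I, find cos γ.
cos γ = 0.9902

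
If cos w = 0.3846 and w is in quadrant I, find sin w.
sin w = 0.9231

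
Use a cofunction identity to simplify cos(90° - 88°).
cos(90° - 88°) = sin(88°)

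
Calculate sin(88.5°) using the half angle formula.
sin(88.5°) = √((1 - cos 177°)/2) = 0.9997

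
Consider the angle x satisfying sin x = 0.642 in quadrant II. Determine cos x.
cos x = ±√(1 - sin²x) = -0.7667 (negative in QII)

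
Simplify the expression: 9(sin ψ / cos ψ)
9(sin ψ / cos ψ) = 9(tan ψ) (using Quotient identity)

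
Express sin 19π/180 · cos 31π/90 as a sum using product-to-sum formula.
sin 19π/180 cos 31π/90 = (1/2)[sin(19π/180+31π/90) + sin(19π/180-31π/90)]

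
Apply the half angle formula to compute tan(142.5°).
tan(142.5°) = sin 285° / (1 + cos 285°) = -0.7673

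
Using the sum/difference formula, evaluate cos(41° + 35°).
cos(41° + 35°) = cos 41° cos 35° - sin 41° sin 35° = 0.2419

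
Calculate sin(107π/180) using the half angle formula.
sin(107π/180) = √((1 - cos 107π/90)/2) = 0.9563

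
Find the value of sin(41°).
sin(41°) = 0.6561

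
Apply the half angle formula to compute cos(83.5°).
cos(83.5°) = √((1 + cos 167°)/2) = 0.1132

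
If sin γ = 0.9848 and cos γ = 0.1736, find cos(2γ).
cos(2γ) = cos²γ - sin²γ = -0.9397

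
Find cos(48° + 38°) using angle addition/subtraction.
cos(48° + 38°) = cos 48° cos 38° - sin 48° sin 38° = 0.06976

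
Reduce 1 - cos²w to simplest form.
1 - cos²w = sin²w (using Pythagorean identity)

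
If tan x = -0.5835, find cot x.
cot x = 1/tan x = -1.714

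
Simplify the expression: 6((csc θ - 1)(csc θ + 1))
6((csc θ - 1)(csc θ + 1)) = 6(cot²θ) (using Diff. of squares)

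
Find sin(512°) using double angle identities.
sin(512°) = 2 sin 256° cos 256° = 0.4695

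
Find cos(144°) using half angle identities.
cos(144°) = -√((1 + cos 288°)/2) = -0.809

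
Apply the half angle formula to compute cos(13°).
cos(13°) = √((1 + cos 26°)/2) = 0.9744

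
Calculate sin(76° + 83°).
sin(76° + 83°) = sin 76° cos 83° + cos 76° sin 83° = 0.3584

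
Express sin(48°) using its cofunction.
sin(48°) = cos(90° - 48°) = cos(42°)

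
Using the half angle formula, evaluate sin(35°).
sin(35°) = √((1 - cos 70°)/2) = 0.5736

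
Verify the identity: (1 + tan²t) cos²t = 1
LHS = sec²t · cos²t = (1/cos²t) · cos²t = 1 = RHS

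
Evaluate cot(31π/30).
cot(31π/30) = 9.514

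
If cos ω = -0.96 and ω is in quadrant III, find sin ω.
sin ω = -0.28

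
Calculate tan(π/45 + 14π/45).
tan(π/45 + 14π/45) = (tan π/45 + tan 14π/45)/(1 - tan π/45 tan 14π/45) = √3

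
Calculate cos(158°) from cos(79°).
cos(158°) = cos²79° - sin²79° = -0.9272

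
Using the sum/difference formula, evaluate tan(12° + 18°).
tan(12° + 18°) = (tan 12° + tan 18°)/(1 - tan 12° tan 18°) = √3/3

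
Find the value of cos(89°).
cos(89°) = 0.01745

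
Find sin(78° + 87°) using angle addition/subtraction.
sin(78° + 87°) = sin 78° cos 87° + cos 78° sin 87° = (√6-√2)/4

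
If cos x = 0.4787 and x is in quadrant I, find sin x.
sin x = 0.878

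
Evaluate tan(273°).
tan(273°) = -19.08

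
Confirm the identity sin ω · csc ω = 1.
LHS = sin ω · (1/sin ω) = 1 = RHS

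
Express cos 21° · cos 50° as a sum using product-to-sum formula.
cos 21° cos 50° = (1/2)[cos(21°-50°) + cos(21°+50°)]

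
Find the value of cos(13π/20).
cos(13π/20) = -0.454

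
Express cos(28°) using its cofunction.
cos(28°) = sin(90° - 28°) = sin(62°)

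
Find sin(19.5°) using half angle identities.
sin(19.5°) = √((1 - cos 39°)/2) = 0.3338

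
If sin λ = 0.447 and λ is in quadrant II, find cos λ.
cos λ = -0.8945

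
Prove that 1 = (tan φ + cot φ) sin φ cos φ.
RHS = (sin φ/cos φ + cos φ/sin φ) sin φ cos φ = ((sin²φ + cos²φ)/(sin φ cos φ)) · sin φ cos φ = sin²φ + cos²φ = 1 = LHS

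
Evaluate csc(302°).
csc(302°) = -1.179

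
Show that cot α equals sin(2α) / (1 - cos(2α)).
RHS = 2 sin α cos α / (2sin²α) = cos α/sin α = cot α = LHS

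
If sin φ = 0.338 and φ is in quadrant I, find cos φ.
cos φ = 0.9411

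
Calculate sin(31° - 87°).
sin(31° - 87°) = sin 31° cos 87° - cos 31° sin 87° = -0.829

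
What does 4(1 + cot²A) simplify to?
4(1 + cot²A) = 4(csc²A) (using Pythagorean identity)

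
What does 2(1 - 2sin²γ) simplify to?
2(1 - 2sin²γ) = 2(cos(2γ)) (using Double angle)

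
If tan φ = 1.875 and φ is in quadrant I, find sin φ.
sin φ = 0.8824 (using tan²φ + 1 = sec²φ)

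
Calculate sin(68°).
sin(68°) = 0.9272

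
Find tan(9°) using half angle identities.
tan(9°) = sin 18° / (1 + cos 18°) = 0.1584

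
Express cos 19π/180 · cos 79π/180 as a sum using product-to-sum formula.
cos 19π/180 cos 79π/180 = (1/2)[cos(19π/180-79π/180) + cos(19π/180+79π/180)]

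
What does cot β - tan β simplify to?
cot β - tan β = 2 cot(2β) (using Double angle)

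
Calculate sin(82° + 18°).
sin(82° + 18°) = sin 82° cos 18° + cos 82° sin 18° = 0.9848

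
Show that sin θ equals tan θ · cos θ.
RHS = (sin θ/cos θ) · cos θ = sin θ = LHS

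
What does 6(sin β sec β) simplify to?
6(sin β sec β) = 6(tan β) (using Reciprocal + quotient)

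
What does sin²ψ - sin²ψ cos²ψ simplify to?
sin²ψ - sin²ψ cos²ψ = sin⁴ψ (using Factoring)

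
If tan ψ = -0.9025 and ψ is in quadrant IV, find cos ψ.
cos ψ = 0.7424 (using tan²ψ + 1 = sec²ψ)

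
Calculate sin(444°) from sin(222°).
sin(444°) = 2 sin 222° cos 222° = 0.9945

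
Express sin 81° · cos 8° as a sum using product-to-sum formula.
sin 81° cos 8° = (1/2)[sin(81°+8°) + sin(81°-8°)]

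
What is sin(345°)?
sin(345°) = -(√6-√2)/4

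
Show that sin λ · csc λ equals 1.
LHS = sin λ · (1/sin λ) = 1 = RHS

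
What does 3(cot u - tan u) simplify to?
3(cot u - tan u) = 3(2 cot(2u)) (using Double angle)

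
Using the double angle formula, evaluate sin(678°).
sin(678°) = 2 sin 339° cos 339° = -0.6691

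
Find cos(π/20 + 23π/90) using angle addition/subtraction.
cos(π/20 + 23π/90) = cos π/20 cos 23π/90 - sin π/20 sin 23π/90 = 0.5736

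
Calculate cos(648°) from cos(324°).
cos(648°) = 2cos²324° - 1 = 0.309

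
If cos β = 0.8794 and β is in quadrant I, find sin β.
sin β = 0.4761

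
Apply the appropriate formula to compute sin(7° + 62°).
sin(7° + 62°) = sin 7° cos 62° + cos 7° sin 62° = 0.9336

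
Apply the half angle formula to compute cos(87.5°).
cos(87.5°) = √((1 + cos 175°)/2) = 0.04362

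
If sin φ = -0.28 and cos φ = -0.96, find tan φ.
tan φ = sin φ / cos φ = 0.2917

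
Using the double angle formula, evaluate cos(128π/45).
cos(128π/45) = cos²64π/45 - sin²64π/45 = -0.8829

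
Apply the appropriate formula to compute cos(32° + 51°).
cos(32° + 51°) = cos 32° cos 51° - sin 32° sin 51° = 0.1219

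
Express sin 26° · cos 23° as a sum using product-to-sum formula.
sin 26° cos 23° = (1/2)[sin(26°+23°) + sin(26°-23°)]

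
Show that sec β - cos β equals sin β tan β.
LHS = 1/cos β - cos β = (1 - cos²β)/cos β = sin²β/cos β = sin β · (sin β/cos β) = sin β tan β = RHS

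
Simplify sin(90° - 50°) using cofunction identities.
sin(90° - 50°) = cos(50°)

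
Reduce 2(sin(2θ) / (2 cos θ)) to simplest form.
2(sin(2θ) / (2 cos θ)) = 2(sin θ) (using Double angle)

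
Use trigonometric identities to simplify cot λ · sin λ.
cot λ · sin λ = cos λ (using Quotient identity)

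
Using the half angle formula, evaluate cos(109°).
cos(109°) = -√((1 + cos 218°)/2) = -0.3256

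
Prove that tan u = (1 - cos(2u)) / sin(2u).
RHS = 2sin²u / (2 sin u cos u) = sin u/cos u = tan u = LHS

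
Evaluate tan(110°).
tan(110°) = -2.747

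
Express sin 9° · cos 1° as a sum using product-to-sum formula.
sin 9° cos 1° = (1/2)[sin(9°+1°) + sin(9°-1°)]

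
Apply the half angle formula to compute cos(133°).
cos(133°) = -√((1 + cos 266°)/2) = -0.682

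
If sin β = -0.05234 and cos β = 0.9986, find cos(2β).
cos(2β) = cos²β - sin²β = 0.9945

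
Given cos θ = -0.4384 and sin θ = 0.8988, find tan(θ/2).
tan(θ/2) = sin θ / (1 + cos θ) = 1.6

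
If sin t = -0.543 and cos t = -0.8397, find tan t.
tan t = sin t / cos t = 0.6467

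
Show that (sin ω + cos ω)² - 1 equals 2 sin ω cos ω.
LHS = sin²ω + 2 sin ω cos ω + cos²ω - 1 = (sin²ω + cos²ω) + 2 sin ω cos ω - 1 = 1 + 2 sin ω cos ω - 1 = 2 sin ω cos ω = RHS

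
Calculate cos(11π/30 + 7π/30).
cos(11π/30 + 7π/30) = cos 11π/30 cos 7π/30 - sin 11π/30 sin 7π/30 = -0.309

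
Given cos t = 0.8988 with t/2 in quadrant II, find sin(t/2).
sin(t/2) = ±√((1 - cos t)/2); positive since t/2 ∈ QII, so sin(t/2) = 0.2249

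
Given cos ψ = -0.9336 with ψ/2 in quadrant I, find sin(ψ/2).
sin(ψ/2) = ±√((1 - cos ψ)/2); positive since ψ/2 ∈ QI, so sin(ψ/2) = 0.9833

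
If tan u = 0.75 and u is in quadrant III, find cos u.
cos u = -0.8 (using tan²u + 1 = sec²u)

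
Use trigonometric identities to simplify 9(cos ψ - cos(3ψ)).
9(cos ψ - cos(3ψ)) = 9(2 sin(2ψ) sin ψ) (using Sum-to-product)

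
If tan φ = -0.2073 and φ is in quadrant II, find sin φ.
sin φ = 0.203 (using tan²φ + 1 = sec²φ)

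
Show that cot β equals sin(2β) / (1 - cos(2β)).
RHS = 2 sin β cos β / (2sin²β) = cos β/sin β = cot β = LHS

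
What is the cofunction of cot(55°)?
cot(55°) = tan(90° - 55°) = tan(35°)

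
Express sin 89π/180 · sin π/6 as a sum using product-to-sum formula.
sin 89π/180 sin π/6 = (1/2)[cos(89π/180-π/6) - cos(89π/180+π/6)]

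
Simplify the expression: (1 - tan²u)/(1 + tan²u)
(1 - tan²u)/(1 + tan²u) = cos(2u) (using Double angle)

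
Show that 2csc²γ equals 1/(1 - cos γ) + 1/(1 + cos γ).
RHS = [(1 + cos γ) + (1 - cos γ)] / [(1 - cos γ)(1 + cos γ)] = 2/(1 - cos²γ) = 2/sin²γ = 2csc²γ = LHS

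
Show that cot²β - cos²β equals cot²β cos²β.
LHS = cos²β/sin²β - cos²β = cos²β(1/sin²β - 1) = cos²β · (1 - sin²β)/sin²β = cos²β · cos²β/sin²β = cos²β · cot²β = RHS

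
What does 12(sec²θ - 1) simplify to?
12(sec²θ - 1) = 12(tan²θ) (using Pythagorean identity)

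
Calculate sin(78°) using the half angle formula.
sin(78°) = √((1 - cos 156°)/2) = 0.9781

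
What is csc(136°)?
csc(136°) = 1.44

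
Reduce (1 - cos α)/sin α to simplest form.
(1 - cos α)/sin α = tan(α/2) (using Half angle)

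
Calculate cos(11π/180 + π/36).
cos(11π/180 + π/36) = cos 11π/180 cos π/36 - sin 11π/180 sin π/36 = 0.9613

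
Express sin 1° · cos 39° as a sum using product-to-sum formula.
sin 1° cos 39° = (1/2)[sin(1°+39°) + sin(1°-39°)]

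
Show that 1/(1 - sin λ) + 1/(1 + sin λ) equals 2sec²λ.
LHS = [(1 + sin λ) + (1 - sin λ)] / [(1 - sin λ)(1 + sin λ)] = 2/(1 - sin²λ) = 2/cos²λ = 2sec²λ = RHS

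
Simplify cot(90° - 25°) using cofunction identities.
cot(90° - 25°) = tan(25°)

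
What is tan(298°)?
tan(298°) = -1.881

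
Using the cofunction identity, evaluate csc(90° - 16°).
csc(90° - 16°) = sec(16°) = 1.04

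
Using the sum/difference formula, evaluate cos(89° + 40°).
cos(89° + 40°) = cos 89° cos 40° - sin 89° sin 40° = -0.6293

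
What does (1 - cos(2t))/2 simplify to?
(1 - cos(2t))/2 = sin²t (using Power reduction)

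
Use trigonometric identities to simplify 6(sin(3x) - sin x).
6(sin(3x) - sin x) = 6(2 cos(2x) sin x) (using Sum-to-product)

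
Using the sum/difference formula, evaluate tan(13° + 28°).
tan(13° + 28°) = (tan 13° + tan 28°)/(1 - tan 13° tan 28°) = 0.8693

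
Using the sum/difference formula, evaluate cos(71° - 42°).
cos(71° - 42°) = cos 71° cos 42° + sin 71° sin 42° = 0.8746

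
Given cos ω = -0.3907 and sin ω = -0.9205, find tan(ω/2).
tan(ω/2) = sin ω / (1 + cos ω) = -1.511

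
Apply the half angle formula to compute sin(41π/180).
sin(41π/180) = √((1 - cos 41π/90)/2) = 0.6561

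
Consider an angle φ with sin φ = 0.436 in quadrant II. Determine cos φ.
cos φ = ±√(1 - sin²φ) = -0.8999 (negative in QII)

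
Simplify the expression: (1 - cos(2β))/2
(1 - cos(2β))/2 = sin²β (using Power reduction)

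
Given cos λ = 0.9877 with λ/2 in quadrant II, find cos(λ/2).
cos(λ/2) = ±√((1 + cos λ)/2); negative since λ/2 ∈ QII, so cos(λ/2) = -0.9969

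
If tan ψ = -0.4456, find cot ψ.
cot ψ = 1/tan ψ = -2.244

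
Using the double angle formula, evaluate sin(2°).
sin(2°) = 2 sin 1° cos 1° = 0.0349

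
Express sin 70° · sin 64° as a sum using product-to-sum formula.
sin 70° sin 64° = (1/2)[cos(70°-64°) - cos(70°+64°)]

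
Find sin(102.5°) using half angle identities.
sin(102.5°) = √((1 - cos 205°)/2) = 0.9763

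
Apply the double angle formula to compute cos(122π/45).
cos(122π/45) = cos²61π/45 - sin²61π/45 = -0.6157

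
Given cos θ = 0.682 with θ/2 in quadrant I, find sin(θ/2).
sin(θ/2) = ±√((1 - cos θ)/2); positive since θ/2 ∈ QI, so sin(θ/2) = 0.3987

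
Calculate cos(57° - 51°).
cos(57° - 51°) = cos 57° cos 51° + sin 57° sin 51° = 0.9945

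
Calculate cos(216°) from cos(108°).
cos(216°) = 2cos²108° - 1 = -0.809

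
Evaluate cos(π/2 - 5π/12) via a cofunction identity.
cos(π/2 - 5π/12) = sin(5π/12) = (√6+√2)/4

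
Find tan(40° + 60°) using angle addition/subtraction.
tan(40° + 60°) = (tan 40° + tan 60°)/(1 - tan 40° tan 60°) = -5.671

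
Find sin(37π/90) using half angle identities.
sin(37π/90) = √((1 - cos 37π/45)/2) = 0.9613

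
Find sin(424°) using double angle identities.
sin(424°) = 2 sin 212° cos 212° = 0.8988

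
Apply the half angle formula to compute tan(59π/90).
tan(59π/90) = sin 59π/45 / (1 + cos 59π/45) = -1.881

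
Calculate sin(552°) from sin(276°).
sin(552°) = 2 sin 276° cos 276° = -0.2079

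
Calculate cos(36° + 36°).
cos(36° + 36°) = cos 36° cos 36° - sin 36° sin 36° = 0.309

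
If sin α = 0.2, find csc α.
csc α = 1/sin α = 5.0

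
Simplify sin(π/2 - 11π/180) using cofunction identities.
sin(π/2 - 11π/180) = cos(11π/180)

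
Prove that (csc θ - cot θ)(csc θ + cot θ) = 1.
LHS = csc²θ - cot²θ = (1 + cot²θ) - cot²θ = 1 = RHS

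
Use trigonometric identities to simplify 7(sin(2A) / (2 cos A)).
7(sin(2A) / (2 cos A)) = 7(sin A) (using Double angle)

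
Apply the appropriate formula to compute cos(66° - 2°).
cos(66° - 2°) = cos 66° cos 2° + sin 66° sin 2° = 0.4384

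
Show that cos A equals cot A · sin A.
RHS = (cos A/sin A) · sin A = cos A = LHS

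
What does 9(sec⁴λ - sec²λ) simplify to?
9(sec⁴λ - sec²λ) = 9(tan⁴λ + tan²λ) (using Pythagorean)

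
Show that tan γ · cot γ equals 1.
LHS = (sin γ/cos γ) · (cos γ/sin γ) = 1 = RHS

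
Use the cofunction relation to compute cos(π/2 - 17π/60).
cos(π/2 - 17π/60) = sin(17π/60) = 0.7771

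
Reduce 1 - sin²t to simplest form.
1 - sin²t = cos²t (using Pythagorean identity)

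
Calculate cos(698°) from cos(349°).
cos(698°) = cos²349° - sin²349° = 0.9272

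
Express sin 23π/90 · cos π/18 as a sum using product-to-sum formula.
sin 23π/90 cos π/18 = (1/2)[sin(23π/90+π/18) + sin(23π/90-π/18)]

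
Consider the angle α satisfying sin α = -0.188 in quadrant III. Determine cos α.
cos α = ±√(1 - sin²α) = -0.9822 (negative in QIII)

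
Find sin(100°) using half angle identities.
sin(100°) = √((1 - cos 200°)/2) = 0.9848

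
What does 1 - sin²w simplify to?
1 - sin²w = cos²w (using Pythagorean identity)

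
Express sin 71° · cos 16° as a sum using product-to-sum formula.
sin 71° cos 16° = (1/2)[sin(71°+16°) + sin(71°-16°)]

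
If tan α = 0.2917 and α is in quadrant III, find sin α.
sin α = -0.28 (using tan²α + 1 = sec²α)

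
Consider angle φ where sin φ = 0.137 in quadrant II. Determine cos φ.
cos φ = ±√(1 - sin²φ) = -0.9906 (negative in QII)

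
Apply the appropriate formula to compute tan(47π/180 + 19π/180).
tan(47π/180 + 19π/180) = (tan 47π/180 + tan 19π/180)/(1 - tan 47π/180 tan 19π/180) = 2.246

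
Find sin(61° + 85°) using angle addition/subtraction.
sin(61° + 85°) = sin 61° cos 85° + cos 61° sin 85° = 0.5592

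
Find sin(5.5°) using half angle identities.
sin(5.5°) = √((1 - cos 11°)/2) = 0.09585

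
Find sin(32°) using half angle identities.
sin(32°) = √((1 - cos 64°)/2) = 0.5299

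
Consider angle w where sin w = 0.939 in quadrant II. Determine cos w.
cos w = ±√(1 - sin²w) = -0.3439 (negative in QII)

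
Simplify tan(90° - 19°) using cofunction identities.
tan(90° - 19°) = cot(19°)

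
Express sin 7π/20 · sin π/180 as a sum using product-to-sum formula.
sin 7π/20 sin π/180 = (1/2)[cos(7π/20-π/180) - cos(7π/20+π/180)]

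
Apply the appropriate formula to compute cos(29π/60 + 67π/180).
cos(29π/60 + 67π/180) = cos 29π/60 cos 67π/180 - sin 29π/60 sin 67π/180 = -0.8988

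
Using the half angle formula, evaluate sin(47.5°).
sin(47.5°) = √((1 - cos 95°)/2) = 0.7373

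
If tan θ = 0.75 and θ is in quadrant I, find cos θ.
cos θ = 0.8 (using tan²θ + 1 = sec²θ)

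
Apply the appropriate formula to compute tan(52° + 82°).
tan(52° + 82°) = (tan 52° + tan 82°)/(1 - tan 52° tan 82°) = -1.036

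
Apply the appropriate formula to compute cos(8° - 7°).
cos(8° - 7°) = cos 8° cos 7° + sin 8° sin 7° = 0.9998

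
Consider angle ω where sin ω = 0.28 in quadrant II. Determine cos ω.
cos ω = ±√(1 - sin²ω) = -0.96 (negative in QII)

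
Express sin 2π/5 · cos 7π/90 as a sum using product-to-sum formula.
sin 2π/5 cos 7π/90 = (1/2)[sin(2π/5+7π/90) + sin(2π/5-7π/90)]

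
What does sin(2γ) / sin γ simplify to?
sin(2γ) / sin γ = 2 cos γ (using Double angle)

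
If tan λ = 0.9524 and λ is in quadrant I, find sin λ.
sin λ = 0.6897 (using tan²λ + 1 = sec²λ)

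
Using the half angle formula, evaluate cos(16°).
cos(16°) = √((1 + cos 32°)/2) = 0.9613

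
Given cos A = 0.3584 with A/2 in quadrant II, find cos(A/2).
cos(A/2) = ±√((1 + cos A)/2); negative since A/2 ∈ QII, so cos(A/2) = -0.8241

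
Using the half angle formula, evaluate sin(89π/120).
sin(89π/120) = √((1 - cos 89π/60)/2) = 0.7254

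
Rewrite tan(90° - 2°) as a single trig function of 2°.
tan(90° - 2°) = cot(2°)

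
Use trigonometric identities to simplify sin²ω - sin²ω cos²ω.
sin²ω - sin²ω cos²ω = sin⁴ω (using Factoring)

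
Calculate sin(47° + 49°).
sin(47° + 49°) = sin 47° cos 49° + cos 47° sin 49° = 0.9945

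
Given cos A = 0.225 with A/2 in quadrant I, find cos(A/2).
cos(A/2) = ±√((1 + cos A)/2); positive since A/2 ∈ QI, so cos(A/2) = 0.7826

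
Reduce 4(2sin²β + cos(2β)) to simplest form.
4(2sin²β + cos(2β)) = 4 (using Double angle)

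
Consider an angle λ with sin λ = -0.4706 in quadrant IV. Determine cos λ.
cos λ = √(1 - sin²λ) = 0.8823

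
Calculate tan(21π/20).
tan(21π/20) = 0.1584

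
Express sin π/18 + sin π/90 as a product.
sin π/18 + sin π/90 = 2 sin(π/30) cos(π/45)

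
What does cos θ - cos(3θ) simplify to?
cos θ - cos(3θ) = 2 sin(2θ) sin θ (using Sum-to-product)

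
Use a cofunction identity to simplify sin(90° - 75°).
sin(90° - 75°) = cos(75°)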